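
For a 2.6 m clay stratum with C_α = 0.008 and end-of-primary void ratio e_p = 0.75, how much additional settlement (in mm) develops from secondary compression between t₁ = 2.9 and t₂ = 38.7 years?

S_s ≈ 13.4 mm

Secondary compression: S_s = C_α·H/(1+e_p)·log₁₀(t₂/t₁)
S_s = 0.008×2.6/(1+0.75)×log₁₀(38.7/2.9)
    = 0.01189 × 1.125 = 0.01338 m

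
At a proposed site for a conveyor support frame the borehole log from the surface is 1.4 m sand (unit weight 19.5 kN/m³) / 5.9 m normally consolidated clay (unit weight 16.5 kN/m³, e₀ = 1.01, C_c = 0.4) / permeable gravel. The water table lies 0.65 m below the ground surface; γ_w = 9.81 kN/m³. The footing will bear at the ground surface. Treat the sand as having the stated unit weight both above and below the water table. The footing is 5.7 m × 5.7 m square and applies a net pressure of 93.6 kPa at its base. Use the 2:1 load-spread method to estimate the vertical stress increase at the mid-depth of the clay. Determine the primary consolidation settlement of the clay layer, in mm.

Mid-depth of clay below the ground surface: z = 1.4 + 5.9/2 = 4.35 m.
Total vertical stress at mid-clay: σ_v = 19.5×1.4 + 16.5×2.95 = 75.975 kPa.
Pore pressure: u = 9.81×(4.35 − 0.65) = 36.297 kPa.
Initial effective stress: σ'_0 = σ_v − u = 75.975 − 36.297 = 39.678 kPa.
Stress increase at mid-clay by the 2:1 spreading method:
Δσ = qBL/((B+z)(L+z)) = 93.6×5.7×5.7/((5.7+4.35)(5.7+4.35)) = 30.109 kPa
Final effective stress: σ'_f = σ'_0 + Δσ = 39.678 + 30.109 = 69.787 kPa.
Normally consolidated clay, so the full stress increment lies on the virgin compression line:
S_c = C_c·H/(1+e₀)·log₁₀(σ'_f/σ'_0) = 0.4×5.9/(1+1.01)×log₁₀(69.787/39.678)
    = 1.1741 × 0.24522 = 0.2879 m

S_c ≈ 288 mm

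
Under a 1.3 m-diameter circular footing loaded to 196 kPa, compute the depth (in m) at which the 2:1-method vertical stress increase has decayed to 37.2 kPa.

2:1 spreading — at depth z the loaded area has grown by z in each plan dimension:
qD²/(D+z)² = Δσ_z ⇒ z = D(√(q/Δσ_z) − 1) = 1.3×(√(196/37.2) − 1) = 1.684 m

z ≈ 1.68 m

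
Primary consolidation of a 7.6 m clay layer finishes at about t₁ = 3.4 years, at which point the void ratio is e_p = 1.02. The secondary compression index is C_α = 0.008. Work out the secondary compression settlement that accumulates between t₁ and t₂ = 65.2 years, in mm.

S_s ≈ 38.6 mm

Secondary compression: S_s = C_α·H/(1+e_p)·log₁₀(t₂/t₁)
S_s = 0.008×7.6/(1+1.02)×log₁₀(65.2/3.4)
    = 0.0301 × 1.283 = 0.03861 m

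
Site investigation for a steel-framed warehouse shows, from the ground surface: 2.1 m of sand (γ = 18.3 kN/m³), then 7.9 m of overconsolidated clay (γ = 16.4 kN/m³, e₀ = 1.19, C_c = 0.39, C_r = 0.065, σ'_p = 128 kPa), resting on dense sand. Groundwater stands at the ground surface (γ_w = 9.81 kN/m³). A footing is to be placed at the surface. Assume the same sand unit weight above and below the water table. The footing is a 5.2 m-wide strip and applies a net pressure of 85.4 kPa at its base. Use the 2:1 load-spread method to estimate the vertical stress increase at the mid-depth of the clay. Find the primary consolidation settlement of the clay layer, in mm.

Mid-depth of clay below the ground surface: z = 2.1 + 7.9/2 = 6.05 m.
Total vertical stress at mid-clay: σ_v = 18.3×2.1 + 16.4×3.95 = 103.21 kPa.
Pore pressure: u = 9.81×(6.05 − 0) = 59.351 kPa.
Initial effective stress: σ'_0 = σ_v − u = 103.21 − 59.351 = 43.859 kPa.
Stress increase at mid-clay by the 2:1 spreading method:
Δσ = qB/(B+z) = 85.4×5.2/(5.2+6.05) = 39.474 kPa
Final effective stress: σ'_f = 43.859 + 39.474 = 83.333 kPa.
σ'_f = 83.333 ≤ σ'_p = 128 kPa, so the clay remains overconsolidated and only the recompression index applies:
S_c = C_r·H/(1+e₀)·log₁₀(σ'_f/σ'_0) = 0.065×7.9/2.19×log₁₀(83.333/43.859)
    = 0.23447 × 0.27876 = 0.06536 m

S_c ≈ 65.4 mm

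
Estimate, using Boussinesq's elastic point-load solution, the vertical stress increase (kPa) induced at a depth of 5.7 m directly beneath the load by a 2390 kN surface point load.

Δσ_z ≈ 35.1 kPa

Boussinesq vertical stress below a point load on an elastic half-space:
Δσ_z = 3P/(2πz²) · [1 + (r/z)²]^(−5/2)
r/z = 0/5.7 = 0; [1+(r/z)²]^(−5/2) = 1.
Δσ_z = 3×2390/(2π×5.7²) × 1 = 35.123 × 1 = 35.12 kPa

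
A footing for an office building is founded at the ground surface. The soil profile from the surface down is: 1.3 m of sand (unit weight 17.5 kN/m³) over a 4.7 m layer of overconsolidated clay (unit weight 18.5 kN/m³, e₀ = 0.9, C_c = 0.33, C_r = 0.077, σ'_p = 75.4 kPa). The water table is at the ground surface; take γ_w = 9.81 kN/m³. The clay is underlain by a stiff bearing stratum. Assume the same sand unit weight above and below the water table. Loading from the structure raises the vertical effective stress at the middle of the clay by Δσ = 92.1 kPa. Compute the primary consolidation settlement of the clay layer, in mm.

S_c ≈ 247 mm

Mid-depth of clay below the ground surface: z = 1.3 + 4.7/2 = 3.65 m.
Total vertical stress at mid-clay: σ_v = 17.5×1.3 + 18.5×2.35 = 66.225 kPa.
Pore pressure: u = 9.81×(3.65 − 0) = 35.806 kPa.
Initial effective stress: σ'_0 = σ_v − u = 66.225 − 35.806 = 30.419 kPa.
Final effective stress: σ'_f = 30.419 + 92.1 = 122.52 kPa.
σ'_f = 122.52 > σ'_p = 75.4 kPa, so the stress path crosses the preconsolidation pressure — recompression up to σ'_p, then virgin compression beyond:
S_c = H/(1+e₀)·[C_r·log₁₀(σ'_p/σ'_0) + C_c·log₁₀(σ'_f/σ'_p)]
    = 4.7/1.9 × [0.077×log₁₀(75.4/30.419) + 0.33×log₁₀(122.52/75.4)]
    = 2.4737 × [0.030355 + 0.069576] = 0.2472 m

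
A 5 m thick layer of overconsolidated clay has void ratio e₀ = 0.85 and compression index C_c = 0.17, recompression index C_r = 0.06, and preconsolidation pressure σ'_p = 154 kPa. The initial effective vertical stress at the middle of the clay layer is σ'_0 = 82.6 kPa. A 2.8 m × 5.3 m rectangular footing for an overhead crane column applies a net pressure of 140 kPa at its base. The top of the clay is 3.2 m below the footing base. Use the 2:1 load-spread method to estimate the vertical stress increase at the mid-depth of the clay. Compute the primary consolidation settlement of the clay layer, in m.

Mid-depth of clay below the footing base: z = 3.2 + 5/2 = 5.7 m.
Stress increase at mid-clay by the 2:1 spreading method:
Δσ = qBL/((B+z)(L+z)) = 140×2.8×5.3/((2.8+5.7)(5.3+5.7)) = 22.22 kPa
Final effective stress: σ'_f = 82.6 + 22.22 = 104.82 kPa.
σ'_f = 104.82 ≤ σ'_p = 154 kPa, so the clay remains overconsolidated and only the recompression index applies:
S_c = C_r·H/(1+e₀)·log₁₀(σ'_f/σ'_0) = 0.06×5/1.85×log₁₀(104.82/82.6)
    = 0.16216 × 0.10346 = 0.01678 m

S_c ≈ 0.0168 m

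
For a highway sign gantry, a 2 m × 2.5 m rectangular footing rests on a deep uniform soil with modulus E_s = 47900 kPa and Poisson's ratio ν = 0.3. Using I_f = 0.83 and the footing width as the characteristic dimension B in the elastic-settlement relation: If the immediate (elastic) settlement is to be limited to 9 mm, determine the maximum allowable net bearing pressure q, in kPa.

S_e = q·B·(1−ν²)/E_s · I_f  ⇒  q = S_e·E_s / (B·(1−ν²)·I_f).
q = 0.009 × 47900 / (2 × 0.91 × 0.83) = 285.4 kPa

q ≈ 285 kPa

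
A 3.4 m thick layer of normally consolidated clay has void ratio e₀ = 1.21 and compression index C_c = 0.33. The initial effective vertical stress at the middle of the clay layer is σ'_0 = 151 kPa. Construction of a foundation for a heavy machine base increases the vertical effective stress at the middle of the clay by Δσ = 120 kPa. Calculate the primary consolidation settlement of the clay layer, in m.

S_c ≈ 0.129 m

Final effective stress: σ'_f = σ'_0 + Δσ = 151 + 120 = 271 kPa.
Normally consolidated clay, so the full stress increment lies on the virgin compression line:
S_c = C_c·H/(1+e₀)·log₁₀(σ'_f/σ'_0) = 0.33×3.4/(1+1.21)×log₁₀(271/151)
    = 0.50769 × 0.25399 = 0.1289 m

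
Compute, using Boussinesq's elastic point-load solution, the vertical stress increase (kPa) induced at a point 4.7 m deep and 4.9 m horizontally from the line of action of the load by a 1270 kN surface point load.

Δσ_z ≈ 4.36 kPa

Boussinesq vertical stress below a point load on an elastic half-space:
Δσ_z = 3P/(2πz²) · [1 + (r/z)²]^(−5/2)
r/z = 4.9/4.7 = 1.0426; [1+(r/z)²]^(−5/2) = 0.15894.
Δσ_z = 3×1270/(2π×4.7²) × 0.15894 = 27.45 × 0.15894 = 4.363 kPa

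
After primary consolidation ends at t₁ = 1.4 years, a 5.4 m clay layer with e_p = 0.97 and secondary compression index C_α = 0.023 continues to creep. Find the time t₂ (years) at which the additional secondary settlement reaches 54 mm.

S_s = C_α·H/(1+e_p)·log₁₀(t₂/t₁) ⇒ log₁₀(t₂/t₁) = S_s·(1+e_p)/(C_α·H).
log₁₀(t₂/t₁) = 0.054 × (1+0.97) / (0.023×5.4) = 0.8565
t₂ = t₁ × 10^0.8565 = 1.4 × 7.187 = 10.06 years

t₂ ≈ 10.1 years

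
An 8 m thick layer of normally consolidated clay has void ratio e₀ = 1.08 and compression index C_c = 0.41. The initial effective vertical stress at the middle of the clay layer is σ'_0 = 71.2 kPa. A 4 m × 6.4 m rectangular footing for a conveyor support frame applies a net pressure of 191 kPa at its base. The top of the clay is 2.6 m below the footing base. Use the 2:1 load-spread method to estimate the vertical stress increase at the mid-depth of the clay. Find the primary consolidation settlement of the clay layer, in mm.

Mid-depth of clay below the footing base: z = 2.6 + 8/2 = 6.6 m.
Stress increase at mid-clay by the 2:1 spreading method:
Δσ = qBL/((B+z)(L+z)) = 191×4×6.4/((4+6.6)(6.4+6.6)) = 35.483 kPa
Final effective stress: σ'_f = σ'_0 + Δσ = 71.2 + 35.483 = 106.68 kPa.
Normally consolidated clay, so the full stress increment lies on the virgin compression line:
S_c = C_c·H/(1+e₀)·log₁₀(σ'_f/σ'_0) = 0.41×8/(1+1.08)×log₁₀(106.68/71.2)
    = 1.5769 × 0.1756 = 0.2769 m

S_c ≈ 277 mm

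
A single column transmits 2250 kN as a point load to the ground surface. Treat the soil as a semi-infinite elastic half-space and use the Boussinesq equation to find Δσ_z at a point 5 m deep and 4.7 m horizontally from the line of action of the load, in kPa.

Boussinesq vertical stress below a point load on an elastic half-space:
Δσ_z = 3P/(2πz²) · [1 + (r/z)²]^(−5/2)
r/z = 4.7/5 = 0.94; [1+(r/z)²]^(−5/2) = 0.20537.
Δσ_z = 3×2250/(2π×5²) × 0.20537 = 42.972 × 0.20537 = 8.825 kPa

Δσ_z ≈ 8.83 kPa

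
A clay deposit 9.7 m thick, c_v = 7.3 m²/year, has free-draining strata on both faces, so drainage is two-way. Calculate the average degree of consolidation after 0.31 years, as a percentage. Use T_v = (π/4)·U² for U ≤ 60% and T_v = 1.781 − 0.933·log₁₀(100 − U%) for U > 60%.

U ≈ 35 %

Drainage path length: H_d = H/2 = 4.85 m (double drainage).
T_v = c_v·t/H_d² = 7.3×0.31/4.85² = 0.096206.
T_v = 0.096206 corresponds to the U ≤ 60% branch:
U = √(4T_v/π) = 0.35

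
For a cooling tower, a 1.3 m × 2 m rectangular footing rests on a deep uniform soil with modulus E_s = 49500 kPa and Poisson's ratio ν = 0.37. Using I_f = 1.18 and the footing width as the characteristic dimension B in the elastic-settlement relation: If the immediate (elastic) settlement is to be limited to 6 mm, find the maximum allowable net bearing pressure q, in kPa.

q ≈ 224 kPa

S_e = q·B·(1−ν²)/E_s · I_f  ⇒  q = S_e·E_s / (B·(1−ν²)·I_f).
q = 0.006 × 49500 / (1.3 × 0.8631 × 1.18) = 224.3 kPa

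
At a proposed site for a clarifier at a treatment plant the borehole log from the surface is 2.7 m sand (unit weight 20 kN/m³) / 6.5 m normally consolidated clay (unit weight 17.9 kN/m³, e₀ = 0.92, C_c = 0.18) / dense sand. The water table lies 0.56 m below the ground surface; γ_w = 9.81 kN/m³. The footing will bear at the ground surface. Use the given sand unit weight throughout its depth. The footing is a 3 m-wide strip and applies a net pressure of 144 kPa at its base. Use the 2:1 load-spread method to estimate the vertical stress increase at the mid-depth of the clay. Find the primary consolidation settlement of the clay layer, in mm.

S_c ≈ 158 mm

Mid-depth of clay below the ground surface: z = 2.7 + 6.5/2 = 5.95 m.
Total vertical stress at mid-clay: σ_v = 20×2.7 + 17.9×3.25 = 112.17 kPa.
Pore pressure: u = 9.81×(5.95 − 0.56) = 52.876 kPa.
Initial effective stress: σ'_0 = σ_v − u = 112.17 − 52.876 = 59.294 kPa.
Stress increase at mid-clay by the 2:1 spreading method:
Δσ = qB/(B+z) = 144×3/(3+5.95) = 48.268 kPa
Final effective stress: σ'_f = σ'_0 + Δσ = 59.294 + 48.268 = 107.56 kPa.
Normally consolidated clay, so the full stress increment lies on the virgin compression line:
S_c = C_c·H/(1+e₀)·log₁₀(σ'_f/σ'_0) = 0.18×6.5/(1+0.92)×log₁₀(107.56/59.294)
    = 0.60938 × 0.25864 = 0.1576 m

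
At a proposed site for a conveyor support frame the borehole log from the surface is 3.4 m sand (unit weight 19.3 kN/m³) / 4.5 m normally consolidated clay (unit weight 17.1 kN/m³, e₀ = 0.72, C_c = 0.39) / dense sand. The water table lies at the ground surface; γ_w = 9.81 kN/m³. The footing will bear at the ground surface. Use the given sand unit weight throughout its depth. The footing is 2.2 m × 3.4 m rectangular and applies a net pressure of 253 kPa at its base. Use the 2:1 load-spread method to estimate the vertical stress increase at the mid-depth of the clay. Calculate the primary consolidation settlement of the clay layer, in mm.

S_c ≈ 193 mm

Mid-depth of clay below the ground surface: z = 3.4 + 4.5/2 = 5.65 m.
Total vertical stress at mid-clay: σ_v = 19.3×3.4 + 17.1×2.25 = 104.09 kPa.
Pore pressure: u = 9.81×(5.65 − 0) = 55.427 kPa.
Initial effective stress: σ'_0 = σ_v − u = 104.09 − 55.427 = 48.663 kPa.
Stress increase at mid-clay by the 2:1 spreading method:
Δσ = qBL/((B+z)(L+z)) = 253×2.2×3.4/((2.2+5.65)(3.4+5.65)) = 26.638 kPa
Final effective stress: σ'_f = σ'_0 + Δσ = 48.663 + 26.638 = 75.301 kPa.
Normally consolidated clay, so the full stress increment lies on the virgin compression line:
S_c = C_c·H/(1+e₀)·log₁₀(σ'_f/σ'_0) = 0.39×4.5/(1+0.72)×log₁₀(75.301/48.663)
    = 1.0203 × 0.1896 = 0.1934 m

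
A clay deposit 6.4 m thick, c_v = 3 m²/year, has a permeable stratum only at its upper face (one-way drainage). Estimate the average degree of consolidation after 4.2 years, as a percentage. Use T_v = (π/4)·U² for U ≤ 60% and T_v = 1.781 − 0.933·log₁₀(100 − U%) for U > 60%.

Drainage path length: H_d = H = 6.4 m (single drainage).
T_v = c_v·t/H_d² = 3×4.2/6.4² = 0.30762.
T_v = 0.30762 corresponds to the U > 60% branch:
U = 1 − 10^((1.781 − T_v)/0.933)/100 = 0.6205

U ≈ 62.1 %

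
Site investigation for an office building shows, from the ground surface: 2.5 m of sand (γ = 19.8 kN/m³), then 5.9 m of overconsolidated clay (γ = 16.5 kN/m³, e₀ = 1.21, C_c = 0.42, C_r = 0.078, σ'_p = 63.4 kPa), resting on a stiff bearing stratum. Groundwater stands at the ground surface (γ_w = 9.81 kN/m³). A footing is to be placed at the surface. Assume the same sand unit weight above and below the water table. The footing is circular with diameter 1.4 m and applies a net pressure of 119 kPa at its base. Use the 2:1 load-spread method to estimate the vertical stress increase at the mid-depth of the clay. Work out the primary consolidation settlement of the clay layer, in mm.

S_c ≈ 9.53 mm

Mid-depth of clay below the ground surface: z = 2.5 + 5.9/2 = 5.45 m.
Total vertical stress at mid-clay: σ_v = 19.8×2.5 + 16.5×2.95 = 98.175 kPa.
Pore pressure: u = 9.81×(5.45 − 0) = 53.465 kPa.
Initial effective stress: σ'_0 = σ_v − u = 98.175 − 53.465 = 44.71 kPa.
Stress increase at mid-clay by the 2:1 spreading method:
Δσ ≈ qD²/(D+z)² = 119×1.4²/(1.4+5.45)² = 4.9707 kPa
Final effective stress: σ'_f = 44.71 + 4.9707 = 49.681 kPa.
σ'_f = 49.681 ≤ σ'_p = 63.4 kPa, so the clay remains overconsolidated and only the recompression index applies:
S_c = C_r·H/(1+e₀)·log₁₀(σ'_f/σ'_0) = 0.078×5.9/2.21×log₁₀(49.681/44.71)
    = 0.20824 × 0.045786 = 0.009534 m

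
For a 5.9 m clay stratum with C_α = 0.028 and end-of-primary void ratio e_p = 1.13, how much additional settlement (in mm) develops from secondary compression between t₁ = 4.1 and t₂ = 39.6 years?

S_s ≈ 76.4 mm

Secondary compression: S_s = C_α·H/(1+e_p)·log₁₀(t₂/t₁)
S_s = 0.028×5.9/(1+1.13)×log₁₀(39.6/4.1)
    = 0.07756 × 0.9849 = 0.07639 m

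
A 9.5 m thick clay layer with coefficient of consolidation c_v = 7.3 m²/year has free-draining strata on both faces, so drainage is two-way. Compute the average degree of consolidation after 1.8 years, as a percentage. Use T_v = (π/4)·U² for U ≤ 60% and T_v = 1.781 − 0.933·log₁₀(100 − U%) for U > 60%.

U ≈ 80.7 %

Drainage path length: H_d = H/2 = 4.75 m (double drainage).
T_v = c_v·t/H_d² = 7.3×1.8/4.75² = 0.58238.
T_v = 0.58238 corresponds to the U > 60% branch:
U = 1 − 10^((1.781 − T_v)/0.933)/100 = 0.8074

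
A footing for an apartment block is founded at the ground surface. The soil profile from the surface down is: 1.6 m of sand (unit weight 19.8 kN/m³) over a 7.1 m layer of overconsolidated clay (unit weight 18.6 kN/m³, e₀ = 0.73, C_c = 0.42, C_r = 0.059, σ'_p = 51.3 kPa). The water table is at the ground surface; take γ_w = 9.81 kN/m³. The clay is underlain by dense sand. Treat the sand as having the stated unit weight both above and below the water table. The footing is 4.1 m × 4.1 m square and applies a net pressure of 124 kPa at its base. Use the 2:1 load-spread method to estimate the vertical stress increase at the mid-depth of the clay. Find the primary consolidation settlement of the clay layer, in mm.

Mid-depth of clay below the ground surface: z = 1.6 + 7.1/2 = 5.15 m.
Total vertical stress at mid-clay: σ_v = 19.8×1.6 + 18.6×3.55 = 97.71 kPa.
Pore pressure: u = 9.81×(5.15 − 0) = 50.522 kPa.
Initial effective stress: σ'_0 = σ_v − u = 97.71 − 50.522 = 47.188 kPa.
Stress increase at mid-clay by the 2:1 spreading method:
Δσ = qBL/((B+z)(L+z)) = 124×4.1×4.1/((4.1+5.15)(4.1+5.15)) = 24.362 kPa
Final effective stress: σ'_f = 47.188 + 24.362 = 71.55 kPa.
σ'_f = 71.55 > σ'_p = 51.3 kPa, so the stress path crosses the preconsolidation pressure — recompression up to σ'_p, then virgin compression beyond:
S_c = H/(1+e₀)·[C_r·log₁₀(σ'_p/σ'_0) + C_c·log₁₀(σ'_f/σ'_p)]
    = 7.1/1.73 × [0.059×log₁₀(51.3/47.188) + 0.42×log₁₀(71.55/51.3)]
    = 4.104 × [0.0021409 + 0.060687] = 0.2578 m

S_c ≈ 258 mm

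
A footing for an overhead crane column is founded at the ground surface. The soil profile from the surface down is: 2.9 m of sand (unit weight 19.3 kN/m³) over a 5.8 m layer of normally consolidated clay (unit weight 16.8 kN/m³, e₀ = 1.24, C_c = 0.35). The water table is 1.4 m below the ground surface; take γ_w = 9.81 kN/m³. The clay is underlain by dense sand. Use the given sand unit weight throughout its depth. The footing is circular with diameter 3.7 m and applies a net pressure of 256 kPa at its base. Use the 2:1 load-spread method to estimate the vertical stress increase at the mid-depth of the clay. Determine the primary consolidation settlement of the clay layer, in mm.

S_c ≈ 193 mm

Mid-depth of clay below the ground surface: z = 2.9 + 5.8/2 = 5.8 m.
Total vertical stress at mid-clay: σ_v = 19.3×2.9 + 16.8×2.9 = 104.69 kPa.
Pore pressure: u = 9.81×(5.8 − 1.4) = 43.164 kPa.
Initial effective stress: σ'_0 = σ_v − u = 104.69 − 43.164 = 61.526 kPa.
Stress increase at mid-clay by the 2:1 spreading method:
Δσ ≈ qD²/(D+z)² = 256×3.7²/(3.7+5.8)² = 38.833 kPa
Final effective stress: σ'_f = σ'_0 + Δσ = 61.526 + 38.833 = 100.36 kPa.
Normally consolidated clay, so the full stress increment lies on the virgin compression line:
S_c = C_c·H/(1+e₀)·log₁₀(σ'_f/σ'_0) = 0.35×5.8/(1+1.24)×log₁₀(100.36/61.526)
    = 0.90625 × 0.2125 = 0.1926 m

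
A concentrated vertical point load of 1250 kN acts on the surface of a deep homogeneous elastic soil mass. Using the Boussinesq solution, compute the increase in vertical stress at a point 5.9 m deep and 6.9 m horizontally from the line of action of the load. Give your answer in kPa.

Boussinesq vertical stress below a point load on an elastic half-space:
Δσ_z = 3P/(2πz²) · [1 + (r/z)²]^(−5/2)
r/z = 6.9/5.9 = 1.1695; [1+(r/z)²]^(−5/2) = 0.11593.
Δσ_z = 3×1250/(2π×5.9²) × 0.11593 = 17.145 × 0.11593 = 1.988 kPa

Δσ_z ≈ 1.99 kPa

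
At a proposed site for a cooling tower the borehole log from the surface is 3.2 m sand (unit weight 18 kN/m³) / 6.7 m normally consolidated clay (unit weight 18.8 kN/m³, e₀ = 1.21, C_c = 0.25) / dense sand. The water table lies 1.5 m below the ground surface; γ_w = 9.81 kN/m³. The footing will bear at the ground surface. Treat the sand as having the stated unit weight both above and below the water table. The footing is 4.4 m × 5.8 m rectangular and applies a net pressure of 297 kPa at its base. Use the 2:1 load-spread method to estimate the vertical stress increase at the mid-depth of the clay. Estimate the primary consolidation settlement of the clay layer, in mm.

S_c ≈ 191 mm

Mid-depth of clay below the ground surface: z = 3.2 + 6.7/2 = 6.55 m.
Total vertical stress at mid-clay: σ_v = 18×3.2 + 18.8×3.35 = 120.58 kPa.
Pore pressure: u = 9.81×(6.55 − 1.5) = 49.541 kPa.
Initial effective stress: σ'_0 = σ_v − u = 120.58 − 49.541 = 71.039 kPa.
Stress increase at mid-clay by the 2:1 spreading method:
Δσ = qBL/((B+z)(L+z)) = 297×4.4×5.8/((4.4+6.55)(5.8+6.55)) = 56.047 kPa
Final effective stress: σ'_f = σ'_0 + Δσ = 71.039 + 56.047 = 127.09 kPa.
Normally consolidated clay, so the full stress increment lies on the virgin compression line:
S_c = C_c·H/(1+e₀)·log₁₀(σ'_f/σ'_0) = 0.25×6.7/(1+1.21)×log₁₀(127.09/71.039)
    = 0.75792 × 0.25261 = 0.1915 m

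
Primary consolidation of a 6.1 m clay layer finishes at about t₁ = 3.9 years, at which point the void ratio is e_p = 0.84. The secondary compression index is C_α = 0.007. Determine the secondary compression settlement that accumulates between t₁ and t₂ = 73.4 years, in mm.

S_s ≈ 29.6 mm

Secondary compression: S_s = C_α·H/(1+e_p)·log₁₀(t₂/t₁)
S_s = 0.007×6.1/(1+0.84)×log₁₀(73.4/3.9)
    = 0.02321 × 1.275 = 0.02958 m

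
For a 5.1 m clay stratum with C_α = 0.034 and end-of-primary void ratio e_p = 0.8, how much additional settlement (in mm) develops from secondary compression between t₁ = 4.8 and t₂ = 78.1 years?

S_s ≈ 117 mm

Secondary compression: S_s = C_α·H/(1+e_p)·log₁₀(t₂/t₁)
S_s = 0.034×5.1/(1+0.8)×log₁₀(78.1/4.8)
    = 0.09633 × 1.211 = 0.1167 m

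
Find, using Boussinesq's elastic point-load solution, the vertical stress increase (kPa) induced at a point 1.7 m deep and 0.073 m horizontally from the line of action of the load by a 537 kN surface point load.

Δσ_z ≈ 88.3 kPa

Boussinesq vertical stress below a point load on an elastic half-space:
Δσ_z = 3P/(2πz²) · [1 + (r/z)²]^(−5/2)
r/z = 0.073/1.7 = 0.042941; [1+(r/z)²]^(−5/2) = 0.9954.
Δσ_z = 3×537/(2π×1.7²) × 0.9954 = 88.719 × 0.9954 = 88.31 kPa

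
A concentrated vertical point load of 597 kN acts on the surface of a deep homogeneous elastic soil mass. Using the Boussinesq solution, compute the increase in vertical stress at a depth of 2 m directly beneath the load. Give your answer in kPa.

Boussinesq vertical stress below a point load on an elastic half-space:
Δσ_z = 3P/(2πz²) · [1 + (r/z)²]^(−5/2)
r/z = 0/2 = 0; [1+(r/z)²]^(−5/2) = 1.
Δσ_z = 3×597/(2π×2²) × 1 = 71.262 × 1 = 71.26 kPa

Δσ_z ≈ 71.3 kPa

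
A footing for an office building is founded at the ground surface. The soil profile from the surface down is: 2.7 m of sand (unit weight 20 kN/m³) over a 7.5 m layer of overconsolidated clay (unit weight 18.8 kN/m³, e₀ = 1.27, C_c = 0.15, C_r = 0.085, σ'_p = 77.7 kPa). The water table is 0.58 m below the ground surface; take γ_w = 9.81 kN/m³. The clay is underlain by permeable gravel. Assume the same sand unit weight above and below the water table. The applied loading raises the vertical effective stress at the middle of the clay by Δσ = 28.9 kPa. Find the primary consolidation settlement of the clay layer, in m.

S_c ≈ 0.0633 m

Mid-depth of clay below the ground surface: z = 2.7 + 7.5/2 = 6.45 m.
Total vertical stress at mid-clay: σ_v = 20×2.7 + 18.8×3.75 = 124.5 kPa.
Pore pressure: u = 9.81×(6.45 − 0.58) = 57.585 kPa.
Initial effective stress: σ'_0 = σ_v − u = 124.5 − 57.585 = 66.915 kPa.
Final effective stress: σ'_f = 66.915 + 28.9 = 95.815 kPa.
σ'_f = 95.815 > σ'_p = 77.7 kPa, so the stress path crosses the preconsolidation pressure — recompression up to σ'_p, then virgin compression beyond:
S_c = H/(1+e₀)·[C_r·log₁₀(σ'_p/σ'_0) + C_c·log₁₀(σ'_f/σ'_p)]
    = 7.5/2.27 × [0.085×log₁₀(77.7/66.915) + 0.15×log₁₀(95.815/77.7)]
    = 3.304 × [0.0055163 + 0.013652] = 0.06333 m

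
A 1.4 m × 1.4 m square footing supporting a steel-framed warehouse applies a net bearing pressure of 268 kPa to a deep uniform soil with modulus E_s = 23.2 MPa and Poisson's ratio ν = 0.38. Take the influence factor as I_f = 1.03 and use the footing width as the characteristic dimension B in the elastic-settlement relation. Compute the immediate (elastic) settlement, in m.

S_e ≈ 0.0143 m

Immediate (elastic) settlement: S_e = q·B·(1−ν²)/E_s · I_f.
E_s = 23.2 MPa = 23200 kPa.
S_e = 268 × 1.4 × (1 − 0.38²) / 23200 × 1.03
    = 268 × 1.4 × 0.8556 / 23200 × 1.03
    = 0.01425 m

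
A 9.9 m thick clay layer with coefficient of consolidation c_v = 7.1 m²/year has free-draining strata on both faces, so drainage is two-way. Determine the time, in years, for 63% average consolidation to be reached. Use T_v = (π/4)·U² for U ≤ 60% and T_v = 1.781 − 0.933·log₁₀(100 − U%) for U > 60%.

t ≈ 1.1 years

Drainage path length: H_d = H/2 = 4.95 m (double drainage).
U > 60%: T_v = 1.781 − 0.933·log₁₀(100 − 63) = 0.31787.
t = T_v·H_d²/c_v = 0.31787×4.95²/7.1 = 1.097 years.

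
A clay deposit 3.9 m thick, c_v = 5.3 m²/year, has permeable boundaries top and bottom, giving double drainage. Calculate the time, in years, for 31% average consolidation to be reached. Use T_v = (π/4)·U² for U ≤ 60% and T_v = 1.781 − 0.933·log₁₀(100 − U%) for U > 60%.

t ≈ 0.0542 years

Drainage path length: H_d = H/2 = 1.95 m (double drainage).
U ≤ 60%: T_v = (π/4)·U² = (π/4)×0.31² = 0.075477.
t = T_v·H_d²/c_v = 0.075477×1.95²/5.3 = 0.05415 years.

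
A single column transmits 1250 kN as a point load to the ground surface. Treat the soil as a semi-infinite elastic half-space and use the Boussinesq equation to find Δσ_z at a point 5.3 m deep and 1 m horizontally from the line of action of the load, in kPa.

Boussinesq vertical stress below a point load on an elastic half-space:
Δσ_z = 3P/(2πz²) · [1 + (r/z)²]^(−5/2)
r/z = 1/5.3 = 0.18868; [1+(r/z)²]^(−5/2) = 0.91626.
Δσ_z = 3×1250/(2π×5.3²) × 0.91626 = 21.247 × 0.91626 = 19.47 kPa

Δσ_z ≈ 19.5 kPa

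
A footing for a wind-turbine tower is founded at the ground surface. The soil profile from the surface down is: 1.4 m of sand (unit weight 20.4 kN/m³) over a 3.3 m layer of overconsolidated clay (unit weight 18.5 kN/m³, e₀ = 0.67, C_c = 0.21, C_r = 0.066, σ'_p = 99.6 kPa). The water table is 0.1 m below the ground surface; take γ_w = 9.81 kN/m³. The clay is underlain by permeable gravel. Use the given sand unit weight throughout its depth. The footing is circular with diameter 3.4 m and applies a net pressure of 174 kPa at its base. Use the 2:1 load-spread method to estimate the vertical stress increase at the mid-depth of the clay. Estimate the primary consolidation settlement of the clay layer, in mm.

S_c ≈ 54.2 mm

Mid-depth of clay below the ground surface: z = 1.4 + 3.3/2 = 3.05 m.
Total vertical stress at mid-clay: σ_v = 20.4×1.4 + 18.5×1.65 = 59.085 kPa.
Pore pressure: u = 9.81×(3.05 − 0.1) = 28.94 kPa.
Initial effective stress: σ'_0 = σ_v − u = 59.085 − 28.94 = 30.145 kPa.
Stress increase at mid-clay by the 2:1 spreading method:
Δσ ≈ qD²/(D+z)² = 174×3.4²/(3.4+3.05)² = 48.349 kPa
Final effective stress: σ'_f = 30.145 + 48.349 = 78.494 kPa.
σ'_f = 78.494 ≤ σ'_p = 99.6 kPa, so the clay remains overconsolidated and only the recompression index applies:
S_c = C_r·H/(1+e₀)·log₁₀(σ'_f/σ'_0) = 0.066×3.3/1.67×log₁₀(78.494/30.145)
    = 0.13042 × 0.41562 = 0.0542 m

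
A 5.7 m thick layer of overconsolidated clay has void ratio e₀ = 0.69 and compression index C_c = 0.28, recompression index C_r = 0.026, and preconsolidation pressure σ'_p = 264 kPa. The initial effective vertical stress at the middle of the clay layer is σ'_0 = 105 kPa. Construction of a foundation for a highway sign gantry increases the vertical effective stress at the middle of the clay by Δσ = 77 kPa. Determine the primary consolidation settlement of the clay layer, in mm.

S_c ≈ 20.9 mm

Final effective stress: σ'_f = 105 + 77 = 182 kPa.
σ'_f = 182 ≤ σ'_p = 264 kPa, so the clay remains overconsolidated and only the recompression index applies:
S_c = C_r·H/(1+e₀)·log₁₀(σ'_f/σ'_0) = 0.026×5.7/1.69×log₁₀(182/105)
    = 0.087693 × 0.23888 = 0.02095 m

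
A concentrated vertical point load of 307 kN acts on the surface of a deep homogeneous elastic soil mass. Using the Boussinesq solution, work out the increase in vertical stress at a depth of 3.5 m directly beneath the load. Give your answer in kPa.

Boussinesq vertical stress below a point load on an elastic half-space:
Δσ_z = 3P/(2πz²) · [1 + (r/z)²]^(−5/2)
r/z = 0/3.5 = 0; [1+(r/z)²]^(−5/2) = 1.
Δσ_z = 3×307/(2π×3.5²) × 1 = 11.966 × 1 = 11.97 kPa

Δσ_z ≈ 12 kPa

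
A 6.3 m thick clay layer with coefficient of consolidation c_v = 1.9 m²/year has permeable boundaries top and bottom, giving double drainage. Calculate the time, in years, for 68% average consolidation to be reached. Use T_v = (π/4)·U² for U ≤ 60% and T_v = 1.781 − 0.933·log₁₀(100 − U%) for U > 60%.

Drainage path length: H_d = H/2 = 3.15 m (double drainage).
U > 60%: T_v = 1.781 − 0.933·log₁₀(100 − 68) = 0.3767.
t = T_v·H_d²/c_v = 0.3767×3.15²/1.9 = 1.967 years.

t ≈ 1.97 years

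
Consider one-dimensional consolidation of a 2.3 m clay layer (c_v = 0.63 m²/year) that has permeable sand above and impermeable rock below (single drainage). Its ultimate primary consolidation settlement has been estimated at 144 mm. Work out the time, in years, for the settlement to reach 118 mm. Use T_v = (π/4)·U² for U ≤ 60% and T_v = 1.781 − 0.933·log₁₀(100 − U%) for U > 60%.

t ≈ 5.11 years

Drainage path length: H_d = H = 2.3 m (single drainage).
U = S(t)/S_ult = 118/144 = 0.8194.
U > 60%: T_v = 1.781 − 0.933·log₁₀(100 − 81.944) = 0.60858.
t = T_v·H_d²/c_v = 0.60858×2.3²/0.63 = 5.11 years.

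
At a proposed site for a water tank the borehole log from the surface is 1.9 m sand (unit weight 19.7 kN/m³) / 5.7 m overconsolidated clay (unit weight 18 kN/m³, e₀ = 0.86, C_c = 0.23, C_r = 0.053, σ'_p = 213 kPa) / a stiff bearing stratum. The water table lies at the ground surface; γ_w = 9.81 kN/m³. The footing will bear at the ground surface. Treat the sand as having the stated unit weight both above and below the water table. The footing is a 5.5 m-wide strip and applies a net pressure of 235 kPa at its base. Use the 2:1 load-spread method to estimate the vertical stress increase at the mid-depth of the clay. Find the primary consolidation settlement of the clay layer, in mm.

Mid-depth of clay below the ground surface: z = 1.9 + 5.7/2 = 4.75 m.
Total vertical stress at mid-clay: σ_v = 19.7×1.9 + 18×2.85 = 88.73 kPa.
Pore pressure: u = 9.81×(4.75 − 0) = 46.598 kPa.
Initial effective stress: σ'_0 = σ_v − u = 88.73 − 46.598 = 42.132 kPa.
Stress increase at mid-clay by the 2:1 spreading method:
Δσ = qB/(B+z) = 235×5.5/(5.5+4.75) = 126.1 kPa
Final effective stress: σ'_f = 42.132 + 126.1 = 168.23 kPa.
σ'_f = 168.23 ≤ σ'_p = 213 kPa, so the clay remains overconsolidated and only the recompression index applies:
S_c = C_r·H/(1+e₀)·log₁₀(σ'_f/σ'_0) = 0.053×5.7/1.86×log₁₀(168.23/42.132)
    = 0.16242 × 0.60129 = 0.09766 m

S_c ≈ 97.7 mm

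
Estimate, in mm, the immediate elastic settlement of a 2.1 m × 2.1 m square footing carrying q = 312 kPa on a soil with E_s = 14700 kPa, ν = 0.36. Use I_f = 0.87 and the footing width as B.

Immediate (elastic) settlement: S_e = q·B·(1−ν²)/E_s · I_f.
S_e = 312 × 2.1 × (1 − 0.36²) / 14700 × 0.87
    = 312 × 2.1 × 0.8704 / 14700 × 0.87
    = 0.03375 m = 33.75 mm

S_e ≈ 33.8 mm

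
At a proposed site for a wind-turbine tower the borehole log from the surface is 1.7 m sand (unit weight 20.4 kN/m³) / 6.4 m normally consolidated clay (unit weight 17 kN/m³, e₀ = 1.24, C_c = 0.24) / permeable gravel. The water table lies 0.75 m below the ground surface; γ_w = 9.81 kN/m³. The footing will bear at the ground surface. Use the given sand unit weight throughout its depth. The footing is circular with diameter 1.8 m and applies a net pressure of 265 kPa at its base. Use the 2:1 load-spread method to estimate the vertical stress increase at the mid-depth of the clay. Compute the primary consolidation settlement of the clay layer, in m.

S_c ≈ 0.0992 m

Mid-depth of clay below the ground surface: z = 1.7 + 6.4/2 = 4.9 m.
Total vertical stress at mid-clay: σ_v = 20.4×1.7 + 17×3.2 = 89.08 kPa.
Pore pressure: u = 9.81×(4.9 − 0.75) = 40.712 kPa.
Initial effective stress: σ'_0 = σ_v − u = 89.08 − 40.712 = 48.368 kPa.
Stress increase at mid-clay by the 2:1 spreading method:
Δσ ≈ qD²/(D+z)² = 265×1.8²/(1.8+4.9)² = 19.127 kPa
Final effective stress: σ'_f = σ'_0 + Δσ = 48.368 + 19.127 = 67.495 kPa.
Normally consolidated clay, so the full stress increment lies on the virgin compression line:
S_c = C_c·H/(1+e₀)·log₁₀(σ'_f/σ'_0) = 0.24×6.4/(1+1.24)×log₁₀(67.495/48.368)
    = 0.68571 × 0.14471 = 0.09923 m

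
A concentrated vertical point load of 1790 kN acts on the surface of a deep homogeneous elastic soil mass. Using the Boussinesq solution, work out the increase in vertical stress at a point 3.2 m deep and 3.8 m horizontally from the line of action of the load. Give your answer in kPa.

Boussinesq vertical stress below a point load on an elastic half-space:
Δσ_z = 3P/(2πz²) · [1 + (r/z)²]^(−5/2)
r/z = 3.8/3.2 = 1.1875; [1+(r/z)²]^(−5/2) = 0.11089.
Δσ_z = 3×1790/(2π×3.2²) × 0.11089 = 83.463 × 0.11089 = 9.255 kPa

Δσ_z ≈ 9.26 kPa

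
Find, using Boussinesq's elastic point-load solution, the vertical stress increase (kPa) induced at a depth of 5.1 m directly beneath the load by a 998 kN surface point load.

Boussinesq vertical stress below a point load on an elastic half-space:
Δσ_z = 3P/(2πz²) · [1 + (r/z)²]^(−5/2)
r/z = 0/5.1 = 0; [1+(r/z)²]^(−5/2) = 1.
Δσ_z = 3×998/(2π×5.1²) × 1 = 18.32 × 1 = 18.32 kPa

Δσ_z ≈ 18.3 kPa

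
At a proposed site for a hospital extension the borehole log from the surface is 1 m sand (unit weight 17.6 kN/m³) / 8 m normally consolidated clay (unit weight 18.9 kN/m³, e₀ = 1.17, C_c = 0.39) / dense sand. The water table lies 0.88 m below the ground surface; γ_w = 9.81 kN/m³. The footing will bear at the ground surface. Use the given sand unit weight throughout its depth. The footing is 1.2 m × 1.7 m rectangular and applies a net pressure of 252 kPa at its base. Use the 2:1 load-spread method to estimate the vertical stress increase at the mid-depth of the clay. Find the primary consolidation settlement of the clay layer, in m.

Mid-depth of clay below the ground surface: z = 1 + 8/2 = 5 m.
Total vertical stress at mid-clay: σ_v = 17.6×1 + 18.9×4 = 93.2 kPa.
Pore pressure: u = 9.81×(5 − 0.88) = 40.417 kPa.
Initial effective stress: σ'_0 = σ_v − u = 93.2 − 40.417 = 52.783 kPa.
Stress increase at mid-clay by the 2:1 spreading method:
Δσ = qBL/((B+z)(L+z)) = 252×1.2×1.7/((1.2+5)(1.7+5)) = 12.376 kPa
Final effective stress: σ'_f = σ'_0 + Δσ = 52.783 + 12.376 = 65.159 kPa.
Normally consolidated clay, so the full stress increment lies on the virgin compression line:
S_c = C_c·H/(1+e₀)·log₁₀(σ'_f/σ'_0) = 0.39×8/(1+1.17)×log₁₀(65.159/52.783)
    = 1.4378 × 0.09148 = 0.1315 m

S_c ≈ 0.132 m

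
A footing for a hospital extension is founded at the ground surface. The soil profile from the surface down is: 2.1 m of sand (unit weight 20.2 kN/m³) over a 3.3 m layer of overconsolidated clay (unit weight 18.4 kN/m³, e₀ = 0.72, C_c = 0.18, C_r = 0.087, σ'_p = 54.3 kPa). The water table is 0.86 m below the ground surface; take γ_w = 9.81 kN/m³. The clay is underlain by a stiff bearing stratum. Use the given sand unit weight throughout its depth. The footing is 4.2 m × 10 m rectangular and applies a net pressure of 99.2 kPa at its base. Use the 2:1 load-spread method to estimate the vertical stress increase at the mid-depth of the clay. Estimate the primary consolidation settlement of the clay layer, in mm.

S_c ≈ 77.4 mm

Mid-depth of clay below the ground surface: z = 2.1 + 3.3/2 = 3.75 m.
Total vertical stress at mid-clay: σ_v = 20.2×2.1 + 18.4×1.65 = 72.78 kPa.
Pore pressure: u = 9.81×(3.75 − 0.86) = 28.351 kPa.
Initial effective stress: σ'_0 = σ_v − u = 72.78 − 28.351 = 44.429 kPa.
Stress increase at mid-clay by the 2:1 spreading method:
Δσ = qBL/((B+z)(L+z)) = 99.2×4.2×10/((4.2+3.75)(10+3.75)) = 38.115 kPa
Final effective stress: σ'_f = 44.429 + 38.115 = 82.544 kPa.
σ'_f = 82.544 > σ'_p = 54.3 kPa, so the stress path crosses the preconsolidation pressure — recompression up to σ'_p, then virgin compression beyond:
S_c = H/(1+e₀)·[C_r·log₁₀(σ'_p/σ'_0) + C_c·log₁₀(σ'_f/σ'_p)]
    = 3.3/1.72 × [0.087×log₁₀(54.3/44.429) + 0.18×log₁₀(82.544/54.3)]
    = 1.9186 × [0.0075806 + 0.032739] = 0.07736 m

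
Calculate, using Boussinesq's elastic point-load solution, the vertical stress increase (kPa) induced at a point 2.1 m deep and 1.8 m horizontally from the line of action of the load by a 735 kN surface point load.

Δσ_z ≈ 20.1 kPa

Boussinesq vertical stress below a point load on an elastic half-space:
Δσ_z = 3P/(2πz²) · [1 + (r/z)²]^(−5/2)
r/z = 1.8/2.1 = 0.85714; [1+(r/z)²]^(−5/2) = 0.25231.
Δσ_z = 3×735/(2π×2.1²) × 0.25231 = 79.577 × 0.25231 = 20.08 kPa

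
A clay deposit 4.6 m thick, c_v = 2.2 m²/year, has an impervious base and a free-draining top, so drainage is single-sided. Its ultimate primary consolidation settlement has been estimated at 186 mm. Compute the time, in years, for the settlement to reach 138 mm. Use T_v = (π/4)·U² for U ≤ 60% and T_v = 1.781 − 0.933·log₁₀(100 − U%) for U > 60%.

Drainage path length: H_d = H = 4.6 m (single drainage).
U = S(t)/S_ult = 138/186 = 0.7419.
U > 60%: T_v = 1.781 − 0.933·log₁₀(100 − 74.194) = 0.46386.
t = T_v·H_d²/c_v = 0.46386×4.6²/2.2 = 4.461 years.

t ≈ 4.46 years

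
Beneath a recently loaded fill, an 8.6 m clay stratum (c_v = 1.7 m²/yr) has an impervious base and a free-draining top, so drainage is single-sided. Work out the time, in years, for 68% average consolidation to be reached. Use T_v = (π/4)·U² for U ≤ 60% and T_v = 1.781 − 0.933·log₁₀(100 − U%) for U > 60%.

t ≈ 16.4 years

Drainage path length: H_d = H = 8.6 m (single drainage).
U > 60%: T_v = 1.781 − 0.933·log₁₀(100 − 68) = 0.3767.
t = T_v·H_d²/c_v = 0.3767×8.6²/1.7 = 16.39 years.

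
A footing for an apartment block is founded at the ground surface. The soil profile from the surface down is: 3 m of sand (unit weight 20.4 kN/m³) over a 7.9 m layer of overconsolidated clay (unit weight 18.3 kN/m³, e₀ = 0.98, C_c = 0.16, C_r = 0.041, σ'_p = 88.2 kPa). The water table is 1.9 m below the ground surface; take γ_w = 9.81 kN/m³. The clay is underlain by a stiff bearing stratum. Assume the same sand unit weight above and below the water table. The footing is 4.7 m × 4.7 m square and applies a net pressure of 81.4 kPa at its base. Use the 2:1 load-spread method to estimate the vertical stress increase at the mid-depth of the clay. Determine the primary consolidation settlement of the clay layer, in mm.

Mid-depth of clay below the ground surface: z = 3 + 7.9/2 = 6.95 m.
Total vertical stress at mid-clay: σ_v = 20.4×3 + 18.3×3.95 = 133.49 kPa.
Pore pressure: u = 9.81×(6.95 − 1.9) = 49.541 kPa.
Initial effective stress: σ'_0 = σ_v − u = 133.49 − 49.541 = 83.949 kPa.
Stress increase at mid-clay by the 2:1 spreading method:
Δσ = qBL/((B+z)(L+z)) = 81.4×4.7×4.7/((4.7+6.95)(4.7+6.95)) = 13.249 kPa
Final effective stress: σ'_f = 83.949 + 13.249 = 97.198 kPa.
σ'_f = 97.198 > σ'_p = 88.2 kPa, so the stress path crosses the preconsolidation pressure — recompression up to σ'_p, then virgin compression beyond:
S_c = H/(1+e₀)·[C_r·log₁₀(σ'_p/σ'_0) + C_c·log₁₀(σ'_f/σ'_p)]
    = 7.9/1.98 × [0.041×log₁₀(88.2/83.949) + 0.16×log₁₀(97.198/88.2)]
    = 3.9899 × [0.00087958 + 0.0067502] = 0.03044 m

S_c ≈ 30.4 mm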